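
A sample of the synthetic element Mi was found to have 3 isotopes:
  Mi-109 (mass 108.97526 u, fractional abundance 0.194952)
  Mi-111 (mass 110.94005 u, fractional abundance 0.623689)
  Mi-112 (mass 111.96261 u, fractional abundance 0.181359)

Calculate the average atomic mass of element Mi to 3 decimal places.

Average mass = Σ (abundance × isotope mass) = 0.194952 × 108.97526 + 0.623689 × 110.94005 + 0.181359 × 111.96261
= 21.244945 + 69.192089 + 20.305427 = 110.742461 u

110.742 u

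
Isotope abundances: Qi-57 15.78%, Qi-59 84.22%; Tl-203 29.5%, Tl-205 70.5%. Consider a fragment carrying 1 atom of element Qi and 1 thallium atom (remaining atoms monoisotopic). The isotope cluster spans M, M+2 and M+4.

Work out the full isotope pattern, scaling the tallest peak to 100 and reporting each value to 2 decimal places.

Element Qi pattern (n=1): 0.1578 : 0.8422
Thallium pattern (n=1): 0.2950 : 0.7050
Convolve the two distributions (both contribute in 2-u steps):
  M: 0.1578×0.2950 = 0.046551
  M+2: 0.1578×0.7050 + 0.8422×0.2950 = 0.359698
  M+4: 0.8422×0.7050 = 0.593751
Scale to base peak (0.593751) = 100: 7.84 : 60.58 : 100.00

7.84 : 60.58 : 100.00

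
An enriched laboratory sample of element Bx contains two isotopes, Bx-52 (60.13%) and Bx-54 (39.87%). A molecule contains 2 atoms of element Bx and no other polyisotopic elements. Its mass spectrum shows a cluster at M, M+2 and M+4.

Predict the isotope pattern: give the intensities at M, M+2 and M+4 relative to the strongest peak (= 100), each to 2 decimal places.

75.41 : 100.00 : 33.15

Expanding (0.6013 + 0.3987)^2:
P(M) = 0.6013^2 = 0.361562
P(M+2) = 2 × 0.6013^1 × 0.3987^1 = 0.479477
P(M+4) = 0.3987^2 = 0.158962
The M+2 peak is largest (0.479477); scaling to 100 gives 75.41 : 100.00 : 33.15.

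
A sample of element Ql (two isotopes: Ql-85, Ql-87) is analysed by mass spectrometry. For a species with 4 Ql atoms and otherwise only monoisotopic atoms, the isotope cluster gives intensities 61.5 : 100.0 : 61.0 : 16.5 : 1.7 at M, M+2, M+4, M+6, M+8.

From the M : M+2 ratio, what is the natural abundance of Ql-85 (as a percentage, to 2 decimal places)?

71.10%

Let p = fractional abundance of Ql-85. I(M+2)/I(M) = [C(4,1)·p^3·(1−p)] / p^4 = 4·(1−p)/p = 100.0/61.5 = 1.6260
(1−p)/p = 1.6260/4 = 0.4065  ⇒  p = 1/(1 + 0.4065) = 0.7110
Ql-85: 71.10%, Ql-87: 28.90%.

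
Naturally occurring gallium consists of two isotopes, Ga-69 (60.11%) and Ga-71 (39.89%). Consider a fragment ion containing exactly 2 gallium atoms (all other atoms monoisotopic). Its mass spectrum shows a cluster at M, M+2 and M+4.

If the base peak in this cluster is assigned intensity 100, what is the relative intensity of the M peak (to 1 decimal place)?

Binomial terms of (0.6011 + 0.3989)^2: M 0.3613, M+2 0.4796, M+4 0.1591 → M+2 is the base peak.
P(M+2) = C(2,1) × 0.6011^1 × 0.3989^1 = 2 × 0.6011 × 0.3989 = 0.479558 (base)
P(M) = C(2,0) × 0.6011^2 × 0.3989^0 = 1 × 0.36132121 × 1.0000 = 0.361321
Relative intensity = 0.361321 / 0.479558 × 100 = 75.3

75.3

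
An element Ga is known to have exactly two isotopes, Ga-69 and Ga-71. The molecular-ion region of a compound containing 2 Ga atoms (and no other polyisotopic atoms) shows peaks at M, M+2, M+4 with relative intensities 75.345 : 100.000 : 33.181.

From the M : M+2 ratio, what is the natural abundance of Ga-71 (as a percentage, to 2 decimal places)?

If p is the fraction of Ga that is Ga-69, then I(M+2)/I(M) = [C(2,1)·p^1·(1−p)] / p^2 = 2·(1−p)/p = 100.000/75.345 = 1.3272
(1−p)/p = 1.3272/2 = 0.6636  ⇒  p = 1/(1 + 0.6636) = 0.6011
Ga-69: 60.11%, Ga-71: 39.89%.

39.89%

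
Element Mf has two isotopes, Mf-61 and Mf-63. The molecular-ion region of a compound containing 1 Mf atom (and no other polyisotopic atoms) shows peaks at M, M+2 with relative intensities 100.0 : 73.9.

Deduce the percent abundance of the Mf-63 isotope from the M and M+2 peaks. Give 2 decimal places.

Let p = fractional abundance of Mf-61. I(M+2)/I(M) = [C(1,1)·p^0·(1−p)] / p^1 = 1·(1−p)/p = 73.9/100.0 = 0.7390
(1−p)/p = 0.7390/1 = 0.7390  ⇒  p = 1/(1 + 0.7390) = 0.5750
Mf-61: 57.50%, Mf-63: 42.50%.

42.50%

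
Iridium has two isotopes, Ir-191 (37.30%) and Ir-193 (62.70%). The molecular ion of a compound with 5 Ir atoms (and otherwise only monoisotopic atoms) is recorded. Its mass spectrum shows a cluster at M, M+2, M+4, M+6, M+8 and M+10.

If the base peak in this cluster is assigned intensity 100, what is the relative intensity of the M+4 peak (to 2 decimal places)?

Binomial terms of (0.3730 + 0.6270)^5: M 0.0072, M+2 0.0607, M+4 0.2040, M+6 0.3429, M+8 0.2882, M+10 0.0969 → M+6 is the base peak.
P(M+6) = C(5,3) × 0.3730^2 × 0.6270^3 = 10 × 0.139129 × 0.24649188 = 0.342942 (base)
P(M+4) = C(5,2) × 0.3730^3 × 0.6270^2 = 10 × 0.05189512 × 0.393129 = 0.204015
Relative intensity = 0.204015 / 0.342942 × 100 = 59.49

59.49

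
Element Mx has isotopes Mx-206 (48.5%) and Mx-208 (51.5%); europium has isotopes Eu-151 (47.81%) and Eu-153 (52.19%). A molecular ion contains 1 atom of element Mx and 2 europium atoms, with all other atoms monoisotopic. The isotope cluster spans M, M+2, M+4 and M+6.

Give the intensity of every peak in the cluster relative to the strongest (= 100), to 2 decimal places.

28.49 : 92.46 : 100.00 : 36.05

Element Mx pattern (n=1): 0.4850 : 0.5150
Europium pattern (n=2): 0.22857961 : 0.49904078 : 0.27237961
Convolve the two distributions (both contribute in 2-u steps):
  M: 0.4850×0.22857961 = 0.110861
  M+2: 0.4850×0.49904078 + 0.5150×0.22857961 = 0.359753
  M+4: 0.4850×0.27237961 + 0.5150×0.49904078 = 0.389110
  M+6: 0.5150×0.27237961 = 0.140275
Scale to base peak (0.389110) = 100: 28.49 : 92.46 : 100.00 : 36.05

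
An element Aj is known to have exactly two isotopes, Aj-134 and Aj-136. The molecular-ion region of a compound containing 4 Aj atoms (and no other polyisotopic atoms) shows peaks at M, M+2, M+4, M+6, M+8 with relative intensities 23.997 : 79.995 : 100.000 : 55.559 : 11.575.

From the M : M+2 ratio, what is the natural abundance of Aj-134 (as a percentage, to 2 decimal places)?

54.54%

Write p for the Aj-134 fraction. I(M+2)/I(M) = [C(4,1)·p^3·(1−p)] / p^4 = 4·(1−p)/p = 79.995/23.997 = 3.3335
(1−p)/p = 3.3335/4 = 0.8334  ⇒  p = 1/(1 + 0.8334) = 0.5454
Aj-134: 54.54%, Aj-136: 45.46%.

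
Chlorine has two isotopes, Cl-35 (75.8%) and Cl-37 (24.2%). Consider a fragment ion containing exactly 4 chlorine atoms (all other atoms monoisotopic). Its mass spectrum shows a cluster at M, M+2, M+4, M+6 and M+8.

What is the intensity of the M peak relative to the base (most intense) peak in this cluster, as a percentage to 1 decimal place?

78.3%

Binomial terms of (0.758 + 0.242)^4: M 0.3301, M+2 0.4216, M+4 0.2019, M+6 0.0430, M+8 0.0034 → M+2 is the base peak.
P(M+2) = C(4,1) × 0.758^3 × 0.242^1 = 4 × 0.43551951 × 0.2420 = 0.421583 (base)
P(M) = C(4,0) × 0.758^4 × 0.242^0 = 1 × 0.33012379 × 1.0000 = 0.330124
Relative intensity = 0.330124 / 0.421583 × 100 = 78.3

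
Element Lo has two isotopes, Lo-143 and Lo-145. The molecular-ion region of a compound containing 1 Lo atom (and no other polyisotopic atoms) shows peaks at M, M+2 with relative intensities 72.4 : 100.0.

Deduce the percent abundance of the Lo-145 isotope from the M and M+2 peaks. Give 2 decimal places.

58.00%

If p is the fraction of Lo that is Lo-143, then I(M+2)/I(M) = [C(1,1)·p^0·(1−p)] / p^1 = 1·(1−p)/p = 100.0/72.4 = 1.3812
(1−p)/p = 1.3812/1 = 1.3812  ⇒  p = 1/(1 + 1.3812) = 0.4200
Lo-143: 42.00%, Lo-145: 58.00%.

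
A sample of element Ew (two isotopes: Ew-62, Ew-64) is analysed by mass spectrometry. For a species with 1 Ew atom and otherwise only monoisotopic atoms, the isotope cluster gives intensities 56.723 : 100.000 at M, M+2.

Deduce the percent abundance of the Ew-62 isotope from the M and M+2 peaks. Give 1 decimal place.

36.2%

If p is the fraction of Ew that is Ew-62, then I(M+2)/I(M) = [C(1,1)·p^0·(1−p)] / p^1 = 1·(1−p)/p = 100.000/56.723 = 1.7630
(1−p)/p = 1.7630/1 = 1.7630  ⇒  p = 1/(1 + 1.7630) = 0.3619
Ew-62: 36.2%, Ew-64: 63.8%.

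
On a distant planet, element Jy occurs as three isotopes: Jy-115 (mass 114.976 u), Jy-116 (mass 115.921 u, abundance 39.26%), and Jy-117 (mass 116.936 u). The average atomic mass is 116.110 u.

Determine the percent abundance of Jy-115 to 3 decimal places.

The remaining 60.74% is split between Jy-115 (fraction x) and Jy-117 (fraction 0.6074 − x).
Substituting: 114.976x + 116.936(0.6074 − x) = 70.5994154
(114.976 − 116.936)x = -0.427511  ⇒  x = 0.21812, y = 0.38928
Jy-115: 21.812%, Jy-117: 38.928%.

21.812%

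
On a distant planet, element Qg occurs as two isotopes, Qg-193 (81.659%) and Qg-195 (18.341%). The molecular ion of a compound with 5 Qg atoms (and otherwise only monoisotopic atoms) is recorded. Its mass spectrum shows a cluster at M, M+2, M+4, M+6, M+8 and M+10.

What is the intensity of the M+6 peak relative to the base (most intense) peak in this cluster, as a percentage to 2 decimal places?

Binomial terms of (0.81659 + 0.18341)^5: M 0.3631, M+2 0.4078, M+4 0.1832, M+6 0.0411, M+8 0.0046, M+10 0.0002 → M+2 is the base peak.
P(M+2) = C(5,1) × 0.81659^4 × 0.18341^1 = 5 × 0.44464788 × 0.18341 = 0.407764 (base)
P(M+6) = C(5,3) × 0.81659^2 × 0.18341^3 = 10 × 0.66681923 × 0.00616977 = 0.041141
Relative intensity = 0.041141 / 0.407764 × 100 = 10.09

10.09%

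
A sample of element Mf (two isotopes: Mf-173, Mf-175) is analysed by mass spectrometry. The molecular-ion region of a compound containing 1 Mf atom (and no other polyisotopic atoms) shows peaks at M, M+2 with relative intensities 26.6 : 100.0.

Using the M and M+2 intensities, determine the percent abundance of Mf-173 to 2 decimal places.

Let p = fractional abundance of Mf-173. I(M+2)/I(M) = [C(1,1)·p^0·(1−p)] / p^1 = 1·(1−p)/p = 100.0/26.6 = 3.7594
(1−p)/p = 3.7594/1 = 3.7594  ⇒  p = 1/(1 + 3.7594) = 0.2101
Mf-173: 21.01%, Mf-175: 78.99%.

21.01%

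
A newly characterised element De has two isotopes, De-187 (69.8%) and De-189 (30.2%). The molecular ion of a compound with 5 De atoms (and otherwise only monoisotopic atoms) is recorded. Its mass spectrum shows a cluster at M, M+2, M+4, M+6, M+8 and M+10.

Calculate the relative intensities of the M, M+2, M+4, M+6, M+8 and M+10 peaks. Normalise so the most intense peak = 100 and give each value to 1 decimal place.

46.2 : 100.0 : 86.5 : 37.4 : 8.1 : 0.7

The 5 De atoms are independent, so intensities follow the terms of (0.698 + 0.302)^5.
P(M) = 0.698^5 = 0.165683
P(M+2) = 5 × 0.698^4 × 0.302^1 = 0.358425
P(M+4) = 10 × 0.698^3 × 0.302^2 = 0.310156
P(M+6) = 10 × 0.698^2 × 0.302^3 = 0.134194
P(M+8) = 5 × 0.698^1 × 0.302^4 = 0.029030
P(M+10) = 0.302^5 = 0.002512
The M+2 peak is largest (0.358425); scaling to 100 gives 46.2 : 100.0 : 86.5 : 37.4 : 8.1 : 0.7.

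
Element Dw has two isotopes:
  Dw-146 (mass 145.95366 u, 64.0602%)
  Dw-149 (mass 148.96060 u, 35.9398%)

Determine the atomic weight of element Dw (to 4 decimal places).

147.0343 u

Average mass = Σ (abundance × isotope mass) = 0.640602 × 145.95366 + 0.359398 × 148.96060
= 93.498207 + 53.536142 = 147.034349 u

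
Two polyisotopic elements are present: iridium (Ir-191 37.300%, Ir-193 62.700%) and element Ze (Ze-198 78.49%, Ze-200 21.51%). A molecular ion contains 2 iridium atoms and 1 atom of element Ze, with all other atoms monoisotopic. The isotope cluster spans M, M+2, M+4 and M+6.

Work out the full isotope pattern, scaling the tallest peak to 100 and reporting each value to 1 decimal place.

Iridium pattern (n=2): 0.139129 : 0.467742 : 0.393129
Element Ze pattern (n=1): 0.7849 : 0.2151
Convolve the two distributions (both contribute in 2-u steps):
  M: 0.139129×0.7849 = 0.109202
  M+2: 0.139129×0.2151 + 0.467742×0.7849 = 0.397057
  M+4: 0.467742×0.2151 + 0.393129×0.7849 = 0.409178
  M+6: 0.393129×0.2151 = 0.084562
Scale to base peak (0.409178) = 100: 26.7 : 97.0 : 100.0 : 20.7

26.7 : 97.0 : 100.0 : 20.7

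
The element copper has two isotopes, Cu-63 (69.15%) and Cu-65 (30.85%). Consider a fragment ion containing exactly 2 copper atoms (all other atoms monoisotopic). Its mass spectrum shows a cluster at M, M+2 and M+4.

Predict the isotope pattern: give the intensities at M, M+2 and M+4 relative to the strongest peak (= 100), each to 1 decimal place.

100.0 : 89.2 : 19.9

Each Cu atom is independently Cu-63 (p = 0.6915) or Cu-65 (q = 0.3085); the cluster is the binomial expansion (p + q)^2.
P(M) = 0.6915^2 = 0.478172
P(M+2) = 2 × 0.6915^1 × 0.3085^1 = 0.426656
P(M+4) = 0.3085^2 = 0.095172
The M peak is largest (0.478172); scaling to 100 gives 100.0 : 89.2 : 19.9.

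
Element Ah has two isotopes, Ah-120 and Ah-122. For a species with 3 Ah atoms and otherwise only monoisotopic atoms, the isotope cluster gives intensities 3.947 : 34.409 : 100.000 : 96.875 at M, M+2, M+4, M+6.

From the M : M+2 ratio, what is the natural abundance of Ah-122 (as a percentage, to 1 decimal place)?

74.4%

Let p = fractional abundance of Ah-120. I(M+2)/I(M) = [C(3,1)·p^2·(1−p)] / p^3 = 3·(1−p)/p = 34.409/3.947 = 8.7178
(1−p)/p = 8.7178/3 = 2.9059  ⇒  p = 1/(1 + 2.9059) = 0.2560
Ah-120: 25.6%, Ah-122: 74.4%.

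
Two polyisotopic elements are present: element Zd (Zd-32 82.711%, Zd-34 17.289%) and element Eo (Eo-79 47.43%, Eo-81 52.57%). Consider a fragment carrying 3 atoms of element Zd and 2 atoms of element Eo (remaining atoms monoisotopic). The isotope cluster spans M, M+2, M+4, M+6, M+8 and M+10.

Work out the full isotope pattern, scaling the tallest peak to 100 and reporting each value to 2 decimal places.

Element Zd pattern (n=3): 0.56583501 : 0.35482783 : 0.07416932 : 0.00516785
Element Eo pattern (n=2): 0.22496049 : 0.49867902 : 0.27636049
Convolve the two distributions (both contribute in 2-u steps):
  M: 0.56583501×0.22496049 = 0.127291
  M+2: 0.56583501×0.49867902 + 0.35482783×0.22496049 = 0.361992
  M+4: 0.56583501×0.27636049 + 0.35482783×0.49867902 + 0.07416932×0.22496049 = 0.350005
  M+6: 0.35482783×0.27636049 + 0.07416932×0.49867902 + 0.00516785×0.22496049 = 0.136210
  M+8: 0.07416932×0.27636049 + 0.00516785×0.49867902 = 0.023075
  M+10: 0.00516785×0.27636049 = 0.001428
Scale to base peak (0.361992) = 100: 35.16 : 100.00 : 96.69 : 37.63 : 6.37 : 0.39

35.16 : 100.00 : 96.69 : 37.63 : 6.37 : 0.39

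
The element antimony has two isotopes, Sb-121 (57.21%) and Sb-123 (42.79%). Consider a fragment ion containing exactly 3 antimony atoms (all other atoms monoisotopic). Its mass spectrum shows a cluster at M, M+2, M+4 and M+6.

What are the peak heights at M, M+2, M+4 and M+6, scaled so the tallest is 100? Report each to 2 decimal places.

44.57 : 100.00 : 74.79 : 18.65

The 3 Sb atoms are independent, so intensities follow the terms of (0.5721 + 0.4279)^3.
P(M) = 0.5721^3 = 0.187247
P(M+2) = 3 × 0.5721^2 × 0.4279^1 = 0.420153
P(M+4) = 3 × 0.5721^1 × 0.4279^2 = 0.314252
P(M+6) = 0.4279^3 = 0.078348
The M+2 peak is largest (0.420153); scaling to 100 gives 44.57 : 100.00 : 74.79 : 18.65.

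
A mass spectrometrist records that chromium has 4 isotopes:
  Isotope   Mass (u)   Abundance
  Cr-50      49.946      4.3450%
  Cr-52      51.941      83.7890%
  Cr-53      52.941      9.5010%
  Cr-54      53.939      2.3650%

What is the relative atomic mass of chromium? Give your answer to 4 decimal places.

Average mass = Σ (abundance × isotope mass) = 0.043450 × 49.946 + 0.837890 × 51.941 + 0.095010 × 52.941 + 0.023650 × 53.939
= 2.17015 + 43.52084 + 5.02992 + 1.27566 = 51.99657 u

51.9966 u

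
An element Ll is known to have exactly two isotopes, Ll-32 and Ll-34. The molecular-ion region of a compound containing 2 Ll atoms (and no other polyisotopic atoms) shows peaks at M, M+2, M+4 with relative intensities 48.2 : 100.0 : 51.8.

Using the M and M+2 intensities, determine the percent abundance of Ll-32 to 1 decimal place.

Write p for the Ll-32 fraction. I(M+2)/I(M) = [C(2,1)·p^1·(1−p)] / p^2 = 2·(1−p)/p = 100.0/48.2 = 2.0747
(1−p)/p = 2.0747/2 = 1.0373  ⇒  p = 1/(1 + 1.0373) = 0.4908
Ll-32: 49.1%, Ll-34: 50.9%.

49.1%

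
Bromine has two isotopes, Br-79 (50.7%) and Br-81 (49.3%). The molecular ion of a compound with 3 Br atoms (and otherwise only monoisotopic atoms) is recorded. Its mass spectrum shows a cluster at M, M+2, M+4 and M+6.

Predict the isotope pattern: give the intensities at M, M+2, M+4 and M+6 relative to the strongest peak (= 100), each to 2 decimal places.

The 3 Br atoms are independent, so intensities follow the terms of (0.507 + 0.493)^3.
P(M) = 0.507^3 = 0.130324
P(M+2) = 3 × 0.507^2 × 0.493^1 = 0.380175
P(M+4) = 3 × 0.507^1 × 0.493^2 = 0.369678
P(M+6) = 0.493^3 = 0.119823
The M+2 peak is largest (0.380175); scaling to 100 gives 34.28 : 100.00 : 97.24 : 31.52.

34.28 : 100.00 : 97.24 : 31.52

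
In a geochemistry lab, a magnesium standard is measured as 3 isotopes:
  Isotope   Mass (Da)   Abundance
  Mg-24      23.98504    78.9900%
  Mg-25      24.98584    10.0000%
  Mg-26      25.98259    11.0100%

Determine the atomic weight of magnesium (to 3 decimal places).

The abundance-weighted mean is 0.789900 × 23.98504 + 0.100000 × 24.98584 + 0.110100 × 25.98259
= 18.945783 + 2.498584 + 2.860683 = 24.305050 Da

24.305 Da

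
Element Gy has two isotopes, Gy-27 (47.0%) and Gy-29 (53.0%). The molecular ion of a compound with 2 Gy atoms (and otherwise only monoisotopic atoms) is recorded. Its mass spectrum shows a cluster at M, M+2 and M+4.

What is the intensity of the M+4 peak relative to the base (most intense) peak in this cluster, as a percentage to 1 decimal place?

56.4%

Binomial terms of (0.470 + 0.530)^2: M 0.2209, M+2 0.4982, M+4 0.2809 → M+2 is the base peak.
P(M+2) = C(2,1) × 0.470^1 × 0.530^1 = 2 × 0.4700 × 0.5300 = 0.498200 (base)
P(M+4) = C(2,2) × 0.470^0 × 0.530^2 = 1 × 1.0000 × 0.2809 = 0.280900
Relative intensity = 0.280900 / 0.498200 × 100 = 56.4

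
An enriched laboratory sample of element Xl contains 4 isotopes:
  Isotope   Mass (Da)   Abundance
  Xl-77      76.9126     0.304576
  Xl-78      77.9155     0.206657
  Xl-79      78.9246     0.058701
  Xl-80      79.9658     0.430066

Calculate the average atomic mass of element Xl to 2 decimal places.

Ar = Σ fᵢ·mᵢ = 0.304576 × 76.9126 + 0.206657 × 77.9155 + 0.058701 × 78.9246 + 0.430066 × 79.9658
= 23.42573 + 16.10178 + 4.63295 + 34.39057 = 78.55103 Da

78.55 Da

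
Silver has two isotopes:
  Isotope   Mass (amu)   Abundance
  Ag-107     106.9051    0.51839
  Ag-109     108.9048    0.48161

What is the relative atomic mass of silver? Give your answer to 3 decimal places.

The abundance-weighted mean is 0.51839 × 106.9051 + 0.48161 × 108.9048
= 55.41853 + 52.44964 = 107.86817 amu

107.868 amu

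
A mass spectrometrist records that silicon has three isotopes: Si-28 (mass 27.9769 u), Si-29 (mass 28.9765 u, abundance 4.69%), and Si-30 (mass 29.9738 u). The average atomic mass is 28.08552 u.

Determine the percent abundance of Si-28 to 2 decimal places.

The remaining 95.31% is split between Si-28 (fraction x) and Si-30 (fraction 0.9531 − x).
Substituting: 27.9769x + 29.9738(0.9531 − x) = 26.72652215
(27.9769 − 29.9738)x = -1.84150663  ⇒  x = 0.92218, y = 0.03092
Si-28: 92.22%, Si-30: 3.09%.

92.22%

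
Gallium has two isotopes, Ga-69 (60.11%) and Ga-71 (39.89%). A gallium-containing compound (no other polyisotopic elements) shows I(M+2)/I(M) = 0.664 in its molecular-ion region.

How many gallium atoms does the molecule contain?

1

With n Ga atoms, P(M+2)/P(M) = C(n,1)·p^(n−1)q / p^n = n·q/p = n · 0.3989/0.6011.
n = 0.664 × 0.6011/0.3989 = 1.00 ≈ 1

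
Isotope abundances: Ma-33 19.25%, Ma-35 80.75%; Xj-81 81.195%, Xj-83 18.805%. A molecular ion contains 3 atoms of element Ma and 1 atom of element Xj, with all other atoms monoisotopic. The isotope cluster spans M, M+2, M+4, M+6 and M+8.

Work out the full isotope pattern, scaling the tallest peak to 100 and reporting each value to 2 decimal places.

1.16 : 14.90 : 64.74 : 100.00 : 19.87

Element Ma pattern (n=3): 0.00713333 : 0.08976877 : 0.37656248 : 0.52653542
Element Xj pattern (n=1): 0.81195 : 0.18805
Convolve the two distributions (both contribute in 2-u steps):
  M: 0.00713333×0.81195 = 0.005792
  M+2: 0.00713333×0.18805 + 0.08976877×0.81195 = 0.074229
  M+4: 0.08976877×0.18805 + 0.37656248×0.81195 = 0.322631
  M+6: 0.37656248×0.18805 + 0.52653542×0.81195 = 0.498333
  M+8: 0.52653542×0.18805 = 0.099015
Scale to base peak (0.498333) = 100: 1.16 : 14.90 : 64.74 : 100.00 : 19.87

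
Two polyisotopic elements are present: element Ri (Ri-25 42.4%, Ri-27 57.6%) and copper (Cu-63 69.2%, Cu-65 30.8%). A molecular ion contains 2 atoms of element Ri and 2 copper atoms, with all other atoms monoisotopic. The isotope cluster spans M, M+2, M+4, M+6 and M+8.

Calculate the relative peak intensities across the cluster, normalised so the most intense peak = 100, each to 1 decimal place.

Element Ri pattern (n=2): 0.179776 : 0.488448 : 0.331776
Copper pattern (n=2): 0.478864 : 0.426272 : 0.094864
Convolve the two distributions (both contribute in 2-u steps):
  M: 0.179776×0.478864 = 0.086088
  M+2: 0.179776×0.426272 + 0.488448×0.478864 = 0.310534
  M+4: 0.179776×0.094864 + 0.488448×0.426272 + 0.331776×0.478864 = 0.384142
  M+6: 0.488448×0.094864 + 0.331776×0.426272 = 0.187763
  M+8: 0.331776×0.094864 = 0.031474
Scale to base peak (0.384142) = 100: 22.4 : 80.8 : 100.0 : 48.9 : 8.2

22.4 : 80.8 : 100.0 : 48.9 : 8.2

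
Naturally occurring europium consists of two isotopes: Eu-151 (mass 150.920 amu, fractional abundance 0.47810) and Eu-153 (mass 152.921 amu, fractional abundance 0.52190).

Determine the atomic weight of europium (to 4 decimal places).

Ar = Σ fᵢ·mᵢ = 0.47810 × 150.920 + 0.52190 × 152.921
= 72.15485 + 79.80947 = 151.96432 amu

151.9643 amu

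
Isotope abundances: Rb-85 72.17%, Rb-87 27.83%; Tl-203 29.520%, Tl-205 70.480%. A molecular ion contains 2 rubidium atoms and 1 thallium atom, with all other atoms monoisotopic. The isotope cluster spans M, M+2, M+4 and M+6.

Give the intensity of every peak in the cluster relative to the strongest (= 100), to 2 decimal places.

31.66 : 100.00 : 63.00 : 11.24

Rubidium pattern (n=2): 0.52085089 : 0.40169822 : 0.07745089
Thallium pattern (n=1): 0.2952 : 0.7048
Convolve the two distributions (both contribute in 2-u steps):
  M: 0.52085089×0.2952 = 0.153755
  M+2: 0.52085089×0.7048 + 0.40169822×0.2952 = 0.485677
  M+4: 0.40169822×0.7048 + 0.07745089×0.2952 = 0.305980
  M+6: 0.07745089×0.7048 = 0.054587
Scale to base peak (0.485677) = 100: 31.66 : 100.00 : 63.00 : 11.24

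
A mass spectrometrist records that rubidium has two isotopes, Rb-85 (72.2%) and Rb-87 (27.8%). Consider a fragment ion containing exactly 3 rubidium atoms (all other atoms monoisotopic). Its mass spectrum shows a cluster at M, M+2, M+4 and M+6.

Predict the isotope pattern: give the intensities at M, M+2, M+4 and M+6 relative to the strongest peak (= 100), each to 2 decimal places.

The 3 Rb atoms are independent, so intensities follow the terms of (0.722 + 0.278)^3.
P(M) = 0.722^3 = 0.376367
P(M+2) = 3 × 0.722^2 × 0.278^1 = 0.434751
P(M+4) = 3 × 0.722^1 × 0.278^2 = 0.167397
P(M+6) = 0.278^3 = 0.021485
The M+2 peak is largest (0.434751); scaling to 100 gives 86.57 : 100.00 : 38.50 : 4.94.

86.57 : 100.00 : 38.50 : 4.94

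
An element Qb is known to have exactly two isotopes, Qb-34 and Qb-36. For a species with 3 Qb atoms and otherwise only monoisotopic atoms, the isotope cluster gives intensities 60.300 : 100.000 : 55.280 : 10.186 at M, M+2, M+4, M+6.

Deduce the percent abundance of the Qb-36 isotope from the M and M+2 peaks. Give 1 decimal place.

Let p = fractional abundance of Qb-34. I(M+2)/I(M) = [C(3,1)·p^2·(1−p)] / p^3 = 3·(1−p)/p = 100.000/60.300 = 1.6584
(1−p)/p = 1.6584/3 = 0.5528  ⇒  p = 1/(1 + 0.5528) = 0.6440
Qb-34: 64.4%, Qb-36: 35.6%.

35.6%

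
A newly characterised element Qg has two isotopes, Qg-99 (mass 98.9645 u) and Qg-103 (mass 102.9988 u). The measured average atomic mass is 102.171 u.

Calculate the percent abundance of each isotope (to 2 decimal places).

Qg-99: 20.52%, Qg-103: 79.48%

Let x be the fractional abundance of Qg-99; then Qg-103 has abundance 1 − x.
98.9645·x + 102.9988·(1 − x) = 102.171
(98.9645 − 102.9988)·x = 102.171 − 102.9988
x = -0.8278 / -4.0343 = 0.20519 → 20.52% Qg-99, 79.48% Qg-103.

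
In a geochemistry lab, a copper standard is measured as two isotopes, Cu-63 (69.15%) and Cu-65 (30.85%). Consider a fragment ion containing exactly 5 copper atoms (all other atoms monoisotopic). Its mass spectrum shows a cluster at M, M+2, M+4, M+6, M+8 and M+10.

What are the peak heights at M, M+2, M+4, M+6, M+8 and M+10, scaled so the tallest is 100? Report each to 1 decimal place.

Expanding (0.6915 + 0.3085)^5:
P(M) = 0.6915^5 = 0.158111
P(M+2) = 5 × 0.6915^4 × 0.3085^1 = 0.352691
P(M+4) = 10 × 0.6915^3 × 0.3085^2 = 0.314693
P(M+6) = 10 × 0.6915^2 × 0.3085^3 = 0.140394
P(M+8) = 5 × 0.6915^1 × 0.3085^4 = 0.031317
P(M+10) = 0.3085^5 = 0.002794
The M+2 peak is largest (0.352691); scaling to 100 gives 44.8 : 100.0 : 89.2 : 39.8 : 8.9 : 0.8.

44.8 : 100.0 : 89.2 : 39.8 : 8.9 : 0.8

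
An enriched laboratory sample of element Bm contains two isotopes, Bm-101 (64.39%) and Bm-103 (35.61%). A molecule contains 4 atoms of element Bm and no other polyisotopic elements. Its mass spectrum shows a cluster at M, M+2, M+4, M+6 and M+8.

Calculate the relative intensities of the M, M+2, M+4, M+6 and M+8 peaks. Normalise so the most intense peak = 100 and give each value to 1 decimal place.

Each Bm atom is independently Bm-101 (p = 0.6439) or Bm-103 (q = 0.3561); the cluster is the binomial expansion (p + q)^4.
P(M) = 0.6439^4 = 0.171899
P(M+2) = 4 × 0.6439^3 × 0.3561^1 = 0.380266
P(M+4) = 6 × 0.6439^2 × 0.3561^2 = 0.315451
P(M+6) = 4 × 0.6439^1 × 0.3561^3 = 0.116304
P(M+8) = 0.3561^4 = 0.016080
The M+2 peak is largest (0.380266); scaling to 100 gives 45.2 : 100.0 : 83.0 : 30.6 : 4.2.

45.2 : 100.0 : 83.0 : 30.6 : 4.2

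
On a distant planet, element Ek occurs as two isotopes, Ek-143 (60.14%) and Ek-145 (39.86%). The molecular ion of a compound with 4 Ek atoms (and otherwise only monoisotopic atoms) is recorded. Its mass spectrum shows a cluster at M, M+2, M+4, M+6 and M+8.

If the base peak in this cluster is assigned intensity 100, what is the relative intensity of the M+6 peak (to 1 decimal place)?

Term probabilities: M 0.1308, M+2 0.3468, M+4 0.3448, M+6 0.1523, M+8 0.0252. Base peak = M+2.
P(M+2) = C(4,1) × 0.6014^3 × 0.3986^1 = 4 × 0.21751553 × 0.3986 = 0.346807 (base)
P(M+6) = C(4,3) × 0.6014^1 × 0.3986^3 = 4 × 0.6014 × 0.06333035 = 0.152347
Relative intensity = 0.152347 / 0.346807 × 100 = 43.9

43.9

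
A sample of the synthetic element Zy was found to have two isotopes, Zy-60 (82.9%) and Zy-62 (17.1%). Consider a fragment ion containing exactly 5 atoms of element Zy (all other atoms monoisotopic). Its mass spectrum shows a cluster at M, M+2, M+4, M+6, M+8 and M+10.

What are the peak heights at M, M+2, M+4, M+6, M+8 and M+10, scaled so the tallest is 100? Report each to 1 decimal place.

97.0 : 100.0 : 41.3 : 8.5 : 0.9 : 0.0

The 5 Zy atoms are independent, so intensities follow the terms of (0.829 + 0.171)^5.
P(M) = 0.829^5 = 0.391537
P(M+2) = 5 × 0.829^4 × 0.171^1 = 0.403817
P(M+4) = 10 × 0.829^3 × 0.171^2 = 0.166593
P(M+6) = 10 × 0.829^2 × 0.171^3 = 0.034364
P(M+8) = 5 × 0.829^1 × 0.171^4 = 0.003544
P(M+10) = 0.171^5 = 0.000146
The M+2 peak is largest (0.403817); scaling to 100 gives 97.0 : 100.0 : 41.3 : 8.5 : 0.9 : 0.0.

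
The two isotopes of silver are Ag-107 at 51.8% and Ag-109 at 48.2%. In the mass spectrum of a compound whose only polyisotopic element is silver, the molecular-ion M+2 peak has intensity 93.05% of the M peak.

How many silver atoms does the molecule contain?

For n independent Ag atoms, I(M+2)/I(M) = n · (abundance Ag-109) / (abundance Ag-107) = n · 0.482/0.518.
n = 0.9305 × 0.518/0.482 = 1.00 ≈ 1

1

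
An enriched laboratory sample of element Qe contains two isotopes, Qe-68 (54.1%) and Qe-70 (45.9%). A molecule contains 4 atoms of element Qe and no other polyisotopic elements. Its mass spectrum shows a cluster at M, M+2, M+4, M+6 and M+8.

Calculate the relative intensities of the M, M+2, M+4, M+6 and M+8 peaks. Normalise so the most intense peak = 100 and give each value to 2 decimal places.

Expanding (0.541 + 0.459)^4:
P(M) = 0.541^4 = 0.085662
P(M+2) = 4 × 0.541^3 × 0.459^1 = 0.290713
P(M+4) = 6 × 0.541^2 × 0.459^2 = 0.369974
P(M+6) = 4 × 0.541^1 × 0.459^3 = 0.209264
P(M+8) = 0.459^4 = 0.044386
The M+4 peak is largest (0.369974); scaling to 100 gives 23.15 : 78.58 : 100.00 : 56.56 : 12.00.

23.15 : 78.58 : 100.00 : 56.56 : 12.00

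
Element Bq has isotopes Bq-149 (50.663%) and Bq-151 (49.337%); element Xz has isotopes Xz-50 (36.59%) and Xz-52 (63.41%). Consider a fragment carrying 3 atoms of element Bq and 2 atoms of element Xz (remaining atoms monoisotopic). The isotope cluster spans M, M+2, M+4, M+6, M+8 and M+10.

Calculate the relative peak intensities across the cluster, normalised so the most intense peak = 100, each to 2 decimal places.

5.11 : 32.66 : 81.67 : 100.00 : 60.05 : 14.18

Element Bq pattern (n=3): 0.13003873 : 0.37990569 : 0.36996244 : 0.12009314
Element Xz pattern (n=2): 0.13388281 : 0.46403438 : 0.40208281
Convolve the two distributions (both contribute in 2-u steps):
  M: 0.13003873×0.13388281 = 0.017410
  M+2: 0.13003873×0.46403438 + 0.37990569×0.13388281 = 0.111205
  M+4: 0.13003873×0.40208281 + 0.37990569×0.46403438 + 0.36996244×0.13388281 = 0.278107
  M+6: 0.37990569×0.40208281 + 0.36996244×0.46403438 + 0.12009314×0.13388281 = 0.340507
  M+8: 0.36996244×0.40208281 + 0.12009314×0.46403438 = 0.204483
  M+10: 0.12009314×0.40208281 = 0.048287
Scale to base peak (0.340507) = 100: 5.11 : 32.66 : 81.67 : 100.00 : 60.05 : 14.18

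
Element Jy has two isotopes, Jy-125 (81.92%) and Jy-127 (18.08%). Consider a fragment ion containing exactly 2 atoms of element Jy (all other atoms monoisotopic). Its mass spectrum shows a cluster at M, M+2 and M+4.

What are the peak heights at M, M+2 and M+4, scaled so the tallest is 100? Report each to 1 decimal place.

Expanding (0.8192 + 0.1808)^2:
P(M) = 0.8192^2 = 0.671089
P(M+2) = 2 × 0.8192^1 × 0.1808^1 = 0.296223
P(M+4) = 0.1808^2 = 0.032689
The M peak is largest (0.671089); scaling to 100 gives 100.0 : 44.1 : 4.9.

100.0 : 44.1 : 4.9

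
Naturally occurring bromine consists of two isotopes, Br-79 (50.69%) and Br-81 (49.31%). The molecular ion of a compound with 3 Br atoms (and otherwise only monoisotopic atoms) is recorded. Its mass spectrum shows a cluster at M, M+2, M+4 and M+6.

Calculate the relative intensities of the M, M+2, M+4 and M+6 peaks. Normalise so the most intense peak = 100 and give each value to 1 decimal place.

The 3 Br atoms are independent, so intensities follow the terms of (0.5069 + 0.4931)^3.
P(M) = 0.5069^3 = 0.130247
P(M+2) = 3 × 0.5069^2 × 0.4931^1 = 0.380103
P(M+4) = 3 × 0.5069^1 × 0.4931^2 = 0.369755
P(M+6) = 0.4931^3 = 0.119896
The M+2 peak is largest (0.380103); scaling to 100 gives 34.3 : 100.0 : 97.3 : 31.5.

34.3 : 100.0 : 97.3 : 31.5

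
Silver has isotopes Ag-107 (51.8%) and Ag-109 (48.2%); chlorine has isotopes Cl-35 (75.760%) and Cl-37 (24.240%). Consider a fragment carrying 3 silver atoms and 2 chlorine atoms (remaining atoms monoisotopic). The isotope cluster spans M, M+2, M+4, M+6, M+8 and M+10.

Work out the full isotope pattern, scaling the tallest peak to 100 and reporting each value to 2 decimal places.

22.29 : 76.49 : 100.00 : 61.38 : 17.42 : 1.84

Silver pattern (n=3): 0.13899183 : 0.3879965 : 0.3610315 : 0.11198017
Chlorine pattern (n=2): 0.57395776 : 0.36728448 : 0.05875776
Convolve the two distributions (both contribute in 2-u steps):
  M: 0.13899183×0.57395776 = 0.079775
  M+2: 0.13899183×0.36728448 + 0.3879965×0.57395776 = 0.273743
  M+4: 0.13899183×0.05875776 + 0.3879965×0.36728448 + 0.3610315×0.57395776 = 0.357889
  M+6: 0.3879965×0.05875776 + 0.3610315×0.36728448 + 0.11198017×0.57395776 = 0.219671
  M+8: 0.3610315×0.05875776 + 0.11198017×0.36728448 = 0.062342
  M+10: 0.11198017×0.05875776 = 0.006580
Scale to base peak (0.357889) = 100: 22.29 : 76.49 : 100.00 : 61.38 : 17.42 : 1.84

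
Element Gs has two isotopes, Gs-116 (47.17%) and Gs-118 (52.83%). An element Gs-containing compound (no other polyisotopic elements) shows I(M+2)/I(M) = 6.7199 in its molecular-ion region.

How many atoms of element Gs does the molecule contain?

6

For n independent Gs atoms, I(M+2)/I(M) = n · (abundance Gs-118) / (abundance Gs-116) = n · 0.5283/0.4717.
n = 6.7199 × 0.4717/0.5283 = 6.00 ≈ 6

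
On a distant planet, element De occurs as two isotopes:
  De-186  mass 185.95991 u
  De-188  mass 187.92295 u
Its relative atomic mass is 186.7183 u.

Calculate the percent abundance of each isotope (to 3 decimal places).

With x = fraction of De-186 (so De-188 is 1 − x):
185.95991·x + 187.92295·(1 − x) = 186.7183
(185.95991 − 187.92295)·x = 186.7183 − 187.92295
x = -1.20465 / -1.96304 = 0.61367 → 61.367% De-186, 38.633% De-188.

De-186: 61.367%, De-188: 38.633%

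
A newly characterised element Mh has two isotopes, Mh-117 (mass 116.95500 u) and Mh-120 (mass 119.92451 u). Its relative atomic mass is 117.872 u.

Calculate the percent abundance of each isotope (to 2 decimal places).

Writing the weighted mean with unknown fraction x of Mh-117:
116.95500·x + 119.92451·(1 − x) = 117.872
(116.95500 − 119.92451)·x = 117.872 − 119.92451
x = -2.05251 / -2.96951 = 0.69119 → 69.12% Mh-117, 30.88% Mh-120.

Mh-117: 69.12%, Mh-120: 30.88%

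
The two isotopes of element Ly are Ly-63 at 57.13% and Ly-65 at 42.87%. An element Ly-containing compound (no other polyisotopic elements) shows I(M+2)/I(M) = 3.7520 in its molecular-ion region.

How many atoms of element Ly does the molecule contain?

5

For n independent Ly atoms, I(M+2)/I(M) = n · (abundance Ly-65) / (abundance Ly-63) = n · 0.4287/0.5713.
n = 3.7520 × 0.5713/0.4287 = 5.00 ≈ 5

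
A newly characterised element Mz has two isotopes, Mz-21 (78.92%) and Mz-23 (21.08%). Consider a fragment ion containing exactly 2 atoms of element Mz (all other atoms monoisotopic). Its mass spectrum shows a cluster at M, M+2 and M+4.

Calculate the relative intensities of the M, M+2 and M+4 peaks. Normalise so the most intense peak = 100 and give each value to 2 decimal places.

The 2 Mz atoms are independent, so intensities follow the terms of (0.7892 + 0.2108)^2.
P(M) = 0.7892^2 = 0.622837
P(M+2) = 2 × 0.7892^1 × 0.2108^1 = 0.332727
P(M+4) = 0.2108^2 = 0.044437
The M peak is largest (0.622837); scaling to 100 gives 100.00 : 53.42 : 7.13.

100.00 : 53.42 : 7.13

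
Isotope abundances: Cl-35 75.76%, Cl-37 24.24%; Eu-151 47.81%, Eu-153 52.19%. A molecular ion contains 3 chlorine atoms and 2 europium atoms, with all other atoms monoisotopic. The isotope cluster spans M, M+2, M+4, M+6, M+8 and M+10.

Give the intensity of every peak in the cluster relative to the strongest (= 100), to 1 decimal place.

27.8 : 87.4 : 100.0 : 51.4 : 12.2 : 1.1

Chlorine pattern (n=3): 0.4348304 : 0.41738208 : 0.13354464 : 0.01424288
Europium pattern (n=2): 0.22857961 : 0.49904078 : 0.27237961
Convolve the two distributions (both contribute in 2-u steps):
  M: 0.4348304×0.22857961 = 0.099393
  M+2: 0.4348304×0.49904078 + 0.41738208×0.22857961 = 0.312403
  M+4: 0.4348304×0.27237961 + 0.41738208×0.49904078 + 0.13354464×0.22857961 = 0.357255
  M+6: 0.41738208×0.27237961 + 0.13354464×0.49904078 + 0.01424288×0.22857961 = 0.183586
  M+8: 0.13354464×0.27237961 + 0.01424288×0.49904078 = 0.043483
  M+10: 0.01424288×0.27237961 = 0.003879
Scale to base peak (0.357255) = 100: 27.8 : 87.4 : 100.0 : 51.4 : 12.2 : 1.1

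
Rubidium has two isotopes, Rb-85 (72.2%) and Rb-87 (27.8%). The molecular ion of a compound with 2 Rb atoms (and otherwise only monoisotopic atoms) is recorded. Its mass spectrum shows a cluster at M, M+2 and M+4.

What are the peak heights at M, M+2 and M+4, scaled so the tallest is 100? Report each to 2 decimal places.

100.00 : 77.01 : 14.83

The 2 Rb atoms are independent, so intensities follow the terms of (0.722 + 0.278)^2.
P(M) = 0.722^2 = 0.521284
P(M+2) = 2 × 0.722^1 × 0.278^1 = 0.401432
P(M+4) = 0.278^2 = 0.077284
The M peak is largest (0.521284); scaling to 100 gives 100.00 : 77.01 : 14.83.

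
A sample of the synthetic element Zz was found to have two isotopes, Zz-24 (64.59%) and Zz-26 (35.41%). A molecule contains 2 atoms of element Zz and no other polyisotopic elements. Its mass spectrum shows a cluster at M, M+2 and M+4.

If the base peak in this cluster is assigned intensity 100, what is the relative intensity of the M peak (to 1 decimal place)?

(0.6459 + 0.3541)^2 gives M 0.4172, M+2 0.4574, M+4 0.1254; the largest is M+2.
P(M+2) = C(2,1) × 0.6459^1 × 0.3541^1 = 2 × 0.6459 × 0.3541 = 0.457426 (base)
P(M) = C(2,0) × 0.6459^2 × 0.3541^0 = 1 × 0.41718681 × 1.0000 = 0.417187
Relative intensity = 0.417187 / 0.457426 × 100 = 91.2

91.2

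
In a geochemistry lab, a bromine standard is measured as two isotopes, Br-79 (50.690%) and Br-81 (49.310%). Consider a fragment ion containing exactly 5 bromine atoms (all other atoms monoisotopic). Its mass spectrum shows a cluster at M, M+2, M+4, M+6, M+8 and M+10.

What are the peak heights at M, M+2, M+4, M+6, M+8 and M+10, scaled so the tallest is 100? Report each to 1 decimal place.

10.6 : 51.4 : 100.0 : 97.3 : 47.3 : 9.2

The 5 Br atoms are independent, so intensities follow the terms of (0.50690 + 0.49310)^5.
P(M) = 0.50690^5 = 0.033467
P(M+2) = 5 × 0.50690^4 × 0.49310^1 = 0.162777
P(M+4) = 10 × 0.50690^3 × 0.49310^2 = 0.316692
P(M+6) = 10 × 0.50690^2 × 0.49310^3 = 0.308070
P(M+8) = 5 × 0.50690^1 × 0.49310^4 = 0.149842
P(M+10) = 0.49310^5 = 0.029152
The M+4 peak is largest (0.316692); scaling to 100 gives 10.6 : 51.4 : 100.0 : 97.3 : 47.3 : 9.2.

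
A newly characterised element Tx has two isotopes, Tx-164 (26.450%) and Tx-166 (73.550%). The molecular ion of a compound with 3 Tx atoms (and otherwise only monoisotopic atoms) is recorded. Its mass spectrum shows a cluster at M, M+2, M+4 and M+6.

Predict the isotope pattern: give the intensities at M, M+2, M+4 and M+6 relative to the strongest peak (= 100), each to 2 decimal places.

4.31 : 35.96 : 100.00 : 92.69

Each Tx atom is independently Tx-164 (p = 0.26450) or Tx-166 (q = 0.73550); the cluster is the binomial expansion (p + q)^3.
P(M) = 0.26450^3 = 0.018504
P(M+2) = 3 × 0.26450^2 × 0.73550^1 = 0.154367
P(M+4) = 3 × 0.26450^1 × 0.73550^2 = 0.429252
P(M+6) = 0.73550^3 = 0.397876
The M+4 peak is largest (0.429252); scaling to 100 gives 4.31 : 35.96 : 100.00 : 92.69.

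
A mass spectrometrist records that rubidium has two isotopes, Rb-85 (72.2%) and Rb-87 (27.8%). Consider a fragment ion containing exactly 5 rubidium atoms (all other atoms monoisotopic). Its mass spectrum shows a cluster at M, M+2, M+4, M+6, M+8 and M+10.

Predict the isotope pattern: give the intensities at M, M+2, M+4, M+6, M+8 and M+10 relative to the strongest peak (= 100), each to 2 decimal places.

51.94 : 100.00 : 77.01 : 29.65 : 5.71 : 0.44

Expanding (0.722 + 0.278)^5:
P(M) = 0.722^5 = 0.196194
P(M+2) = 5 × 0.722^4 × 0.278^1 = 0.377714
P(M+4) = 10 × 0.722^3 × 0.278^2 = 0.290872
P(M+6) = 10 × 0.722^2 × 0.278^3 = 0.111998
P(M+8) = 5 × 0.722^1 × 0.278^4 = 0.021562
P(M+10) = 0.278^5 = 0.001660
The M+2 peak is largest (0.377714); scaling to 100 gives 51.94 : 100.00 : 77.01 : 29.65 : 5.71 : 0.44.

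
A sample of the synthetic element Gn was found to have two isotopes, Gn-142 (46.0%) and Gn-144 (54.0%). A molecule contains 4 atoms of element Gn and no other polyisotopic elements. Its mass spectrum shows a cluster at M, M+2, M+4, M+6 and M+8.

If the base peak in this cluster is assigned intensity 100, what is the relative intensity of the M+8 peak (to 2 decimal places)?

Term probabilities: M 0.0448, M+2 0.2102, M+4 0.3702, M+6 0.2897, M+8 0.0850. Base peak = M+4.
P(M+4) = C(4,2) × 0.460^2 × 0.540^2 = 6 × 0.2116 × 0.2916 = 0.370215 (base)
P(M+8) = C(4,4) × 0.460^0 × 0.540^4 = 1 × 1.0000 × 0.08503056 = 0.085031
Relative intensity = 0.085031 / 0.370215 × 100 = 22.97

22.97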